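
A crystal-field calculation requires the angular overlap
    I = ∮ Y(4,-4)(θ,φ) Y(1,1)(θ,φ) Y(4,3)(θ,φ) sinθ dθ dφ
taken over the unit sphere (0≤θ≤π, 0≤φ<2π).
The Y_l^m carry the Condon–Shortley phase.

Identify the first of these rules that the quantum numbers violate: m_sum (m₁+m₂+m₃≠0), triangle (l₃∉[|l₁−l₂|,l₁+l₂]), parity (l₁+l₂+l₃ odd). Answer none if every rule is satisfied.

m₁+m₂+m₃ = -4 + 1 + 3 = 0  ✓
triangle: |4−1|=3 ≤ l₃=4 ≤ 4+1=5  ✓
parity: l₁+l₂+l₃ = 9 is odd  ✗

parity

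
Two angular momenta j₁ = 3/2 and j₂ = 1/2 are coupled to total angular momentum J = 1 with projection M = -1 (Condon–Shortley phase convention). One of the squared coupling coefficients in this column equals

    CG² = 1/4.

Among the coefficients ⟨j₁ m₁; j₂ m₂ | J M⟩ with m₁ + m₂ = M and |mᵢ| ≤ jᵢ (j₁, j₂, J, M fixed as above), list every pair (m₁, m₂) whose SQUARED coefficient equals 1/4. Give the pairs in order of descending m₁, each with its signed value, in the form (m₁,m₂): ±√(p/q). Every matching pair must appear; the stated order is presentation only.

(-1/2,-1/2): +√(1/4)

Admissible pairs with m₁+m₂ = M = -1: (-3/2,1/2), (-1/2,-1/2)
  (m₁,m₂)=(-1/2,-1/2): CG² = 1/4, CG = +√(1/4)   ← matches the target
  (m₁,m₂)=(-3/2,1/2): CG² = 3/4, CG = −√(3/4)
Pairs with CG² = 1/4: (-1/2,-1/2): +√(1/4)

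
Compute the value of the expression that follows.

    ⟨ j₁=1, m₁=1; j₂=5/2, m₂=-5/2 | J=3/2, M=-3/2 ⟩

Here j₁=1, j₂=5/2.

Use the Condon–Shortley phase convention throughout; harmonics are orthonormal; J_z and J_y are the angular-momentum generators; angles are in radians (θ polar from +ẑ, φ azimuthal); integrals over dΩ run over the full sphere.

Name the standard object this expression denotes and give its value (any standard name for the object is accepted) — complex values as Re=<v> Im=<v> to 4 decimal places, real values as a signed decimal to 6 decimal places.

Clebsch–Gordan coefficient, +√(2/3) ≈ +0.816497

This is a Clebsch–Gordan (vector-coupling) coefficient.
√[4·2!0!3!/6! · 2!0!0!5!0!3!] = √(96)
  +(−1)^0/∏(0,2,0,0,0,3)! = 1/12  (running 1/12)
⟨..|..⟩ = √(96)·(1/12) = +0.816497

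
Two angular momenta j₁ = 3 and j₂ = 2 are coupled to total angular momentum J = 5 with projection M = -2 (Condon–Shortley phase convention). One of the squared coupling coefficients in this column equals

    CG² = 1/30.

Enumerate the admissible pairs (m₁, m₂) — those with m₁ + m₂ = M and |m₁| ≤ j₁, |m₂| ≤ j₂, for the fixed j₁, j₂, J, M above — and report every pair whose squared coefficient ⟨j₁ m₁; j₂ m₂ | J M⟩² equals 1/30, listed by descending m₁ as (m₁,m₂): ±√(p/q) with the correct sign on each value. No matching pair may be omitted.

(-3,1): +√(1/30)

Admissible pairs with m₁+m₂ = M = -2: (-3,1), (-2,0), (-1,-1), (0,-2)
  (m₁,m₂)=(0,-2): CG² = 1/6, CG = +√(1/6)
  (m₁,m₂)=(-1,-1): CG² = 1/2, CG = +√(1/2)
  (m₁,m₂)=(-2,0): CG² = 3/10, CG = +√(3/10)
  (m₁,m₂)=(-3,1): CG² = 1/30, CG = +√(1/30)   ← matches the target
Pairs with CG² = 1/30: (-3,1): +√(1/30)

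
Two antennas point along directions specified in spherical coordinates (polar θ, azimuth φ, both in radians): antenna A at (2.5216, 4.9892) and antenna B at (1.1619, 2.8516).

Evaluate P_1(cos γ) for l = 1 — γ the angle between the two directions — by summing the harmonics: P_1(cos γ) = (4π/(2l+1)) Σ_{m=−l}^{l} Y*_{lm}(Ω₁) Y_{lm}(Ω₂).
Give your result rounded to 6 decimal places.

-0.609855

Summing Y*_{l m}(θ₁,φ₁)·Y_{l m}(θ₂,φ₂) over m ∈ [−1, 1]; prefactor 4π/(2·1+1) = 4.188790:
  [-1]  conj(Y_{1,-1})(Ω₁) = 0.05486 - 0.19310j ; Y_{1,-1}(Ω₂) = -0.30378 - 0.09065j ; Δ = -0.03417 + 0.05369j
  [+0]  conj(Y_{1,0})(Ω₁) = -0.39767 + 0.00000j ; Y_{1,0}(Ω₂) = 0.19427 + 0.00000j ; Δ = -0.07725 + 0.00000j
  [+1]  conj(Y_{1,1})(Ω₁) = -0.05486 - 0.19310j ; Y_{1,1}(Ω₂) = 0.30378 - 0.09065j ; Δ = -0.03417 - 0.05369j
Total Σ_m = -0.14559 + 0.00000j. Multiply by 4.188790: -0.60985 + 0.00000j. P_1(cos γ) = -0.609855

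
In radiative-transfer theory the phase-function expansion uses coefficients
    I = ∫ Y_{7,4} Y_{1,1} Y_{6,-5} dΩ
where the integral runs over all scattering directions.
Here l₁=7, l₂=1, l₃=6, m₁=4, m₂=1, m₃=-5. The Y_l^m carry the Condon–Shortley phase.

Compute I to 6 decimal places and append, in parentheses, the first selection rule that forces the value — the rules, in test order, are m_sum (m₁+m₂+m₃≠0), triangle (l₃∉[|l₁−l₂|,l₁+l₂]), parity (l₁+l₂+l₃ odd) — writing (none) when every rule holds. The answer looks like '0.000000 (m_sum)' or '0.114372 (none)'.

Rules hold: Σm=0, L=14 even, 6≤6≤8.
N = 15·3·13 = 585
Δ = 2!·12!·0!/15! = 1/1365
Racah Σ t=1..1: t=1:−1/518400 = -1/518400
⇒ 3j(7 1 6; 0 0 0)² = 7/195, sgn -1
Racah Σ t=2..2: t=2:+1/79833600 = 1/79833600
⇒ 3j(7 1 6; 4 1 -5)² = 1/455, sgn -1
4πI² = N·(3j₀)²·(3jₘ)² = 3/65
I = +1·√(0.0461538/4π) = 0.06060368
No selection rule forces the value: the integral is nonzero (none).

0.060604 (none)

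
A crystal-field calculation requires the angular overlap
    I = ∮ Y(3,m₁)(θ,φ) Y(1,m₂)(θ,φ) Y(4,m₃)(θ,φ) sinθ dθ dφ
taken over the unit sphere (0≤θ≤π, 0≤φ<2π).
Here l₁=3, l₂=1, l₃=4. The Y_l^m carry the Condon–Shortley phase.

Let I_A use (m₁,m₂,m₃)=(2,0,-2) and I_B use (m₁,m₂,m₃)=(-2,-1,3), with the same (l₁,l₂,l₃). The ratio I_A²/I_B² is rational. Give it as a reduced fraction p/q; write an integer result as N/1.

Shared (l₁,l₂,l₃)=(3,1,4): N and (l;000)² cancel in I_A²/I_B².
A: Δ = 0!·6!·2!/9! = 1/252; Racah Σ t=0..0: t=0:+1/120 = 1/120; ⇒ 3j(3 1 4; 2 0 -2)² = 1/21, sgn +1
B: Δ = 0!·6!·2!/9! = 1/252; Racah Σ t=0..0: t=0:+1/240 = 1/240; ⇒ 3j(3 1 4; -2 -1 3)² = 1/12, sgn -1
I_A²/I_B² = (1/21)/(1/12) = 4/7

4/7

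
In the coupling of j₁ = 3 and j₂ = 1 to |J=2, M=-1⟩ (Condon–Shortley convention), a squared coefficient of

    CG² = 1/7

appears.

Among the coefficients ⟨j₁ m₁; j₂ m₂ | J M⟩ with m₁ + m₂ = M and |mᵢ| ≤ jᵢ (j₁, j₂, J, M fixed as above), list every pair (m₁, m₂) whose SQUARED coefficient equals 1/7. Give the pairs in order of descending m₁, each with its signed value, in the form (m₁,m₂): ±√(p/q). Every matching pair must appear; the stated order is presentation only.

(0,-1): +√(1/7)

Admissible pairs with m₁+m₂ = M = -1: (-2,1), (-1,0), (0,-1)
  (m₁,m₂)=(0,-1): CG² = 1/7, CG = +√(1/7)   ← matches the target
  (m₁,m₂)=(-1,0): CG² = 8/21, CG = −√(8/21)
  (m₁,m₂)=(-2,1): CG² = 10/21, CG = +√(10/21)
Pairs with CG² = 1/7: (0,-1): +√(1/7)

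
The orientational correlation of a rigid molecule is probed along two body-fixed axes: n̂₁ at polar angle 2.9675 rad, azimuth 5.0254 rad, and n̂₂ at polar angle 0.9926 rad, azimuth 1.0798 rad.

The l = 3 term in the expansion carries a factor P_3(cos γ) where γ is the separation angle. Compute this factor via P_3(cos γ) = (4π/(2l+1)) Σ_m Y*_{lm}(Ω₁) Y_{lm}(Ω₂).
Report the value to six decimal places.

Summing Y*_{l m}(θ₁,φ₁)·Y_{l m}(θ₂,φ₂) over m ∈ [−3, 3]; prefactor 4π/(2·3+1) = 1.795196:
  m=-3: Y*=-0.00175 + 0.00128j  Y=-0.24387 + 0.02393j  product 0.00040 - 0.00035j
  m=-2: Y*=0.02447 + 0.01769j  Y=-0.21754 - 0.32575j  product 0.00044 - 0.01182j
  m=-1: Y*=0.06636 - 0.20505j  Y=0.06296 - 0.11776j  product -0.01997 - 0.02073j
  m=+0: Y*=-0.67993 + 0.00000j  Y=-0.30727 + 0.00000j  product 0.20892 + 0.00000j
  m=+1: Y*=-0.06636 - 0.20505j  Y=-0.06296 - 0.11776j  product -0.01997 + 0.02073j
  m=+2: Y*=0.02447 - 0.01769j  Y=-0.21754 + 0.32575j  product 0.00044 + 0.01182j
  m=+3: Y*=0.00175 + 0.00128j  Y=0.24387 + 0.02393j  product 0.00040 + 0.00035j
Σ over m = 0.17066 + 0.00000j; ×(4π/7) → 0.30637 + 0.00000j. Real part: 0.306365

0.306365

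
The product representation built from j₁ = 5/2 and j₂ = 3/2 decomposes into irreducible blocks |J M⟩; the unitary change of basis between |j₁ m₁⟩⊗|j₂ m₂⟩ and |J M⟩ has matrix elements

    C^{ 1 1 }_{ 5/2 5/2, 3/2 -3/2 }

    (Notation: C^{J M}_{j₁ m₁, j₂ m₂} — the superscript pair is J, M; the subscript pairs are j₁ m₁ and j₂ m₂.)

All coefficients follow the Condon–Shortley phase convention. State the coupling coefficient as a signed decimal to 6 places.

+0.707107  (= +√(1/2))

j₁+j₂−J=3  J+j₁−j₂=2  J−j₁+j₂=0  j₁+j₂+J+1=6
(j₁±m₁, j₂±m₂, J±M) = (5,0,0,3,2,0)
P² = 72
sum k=0..0:
  [0] +1/12 = 1/12
S = 1/12
C² = P²·S² = 1/2 ; C = +0.707107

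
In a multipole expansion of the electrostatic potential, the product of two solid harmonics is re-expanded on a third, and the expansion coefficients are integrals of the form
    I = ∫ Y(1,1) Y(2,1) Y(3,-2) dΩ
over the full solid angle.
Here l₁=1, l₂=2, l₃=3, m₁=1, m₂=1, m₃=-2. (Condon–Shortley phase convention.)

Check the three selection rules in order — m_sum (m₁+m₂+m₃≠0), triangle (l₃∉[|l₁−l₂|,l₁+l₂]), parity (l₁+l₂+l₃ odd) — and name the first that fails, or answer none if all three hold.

none

Σmᵢ = 0  ✓
l₃∈[|l₁−l₂|,l₁+l₂]=[1,3], have l₃=3  ✓
Σlᵢ = 6 ⇒ even  ✓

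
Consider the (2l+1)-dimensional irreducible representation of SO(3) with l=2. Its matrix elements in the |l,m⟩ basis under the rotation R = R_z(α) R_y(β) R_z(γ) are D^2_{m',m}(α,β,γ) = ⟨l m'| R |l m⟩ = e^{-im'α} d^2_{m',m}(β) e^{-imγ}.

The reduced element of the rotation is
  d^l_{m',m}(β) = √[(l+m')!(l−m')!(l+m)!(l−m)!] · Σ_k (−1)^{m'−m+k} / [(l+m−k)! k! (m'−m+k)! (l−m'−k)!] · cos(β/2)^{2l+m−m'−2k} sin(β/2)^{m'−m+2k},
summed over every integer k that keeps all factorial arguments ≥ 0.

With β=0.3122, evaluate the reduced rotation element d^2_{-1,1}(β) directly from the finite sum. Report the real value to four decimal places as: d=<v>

d=0.0702

d^2_{-1,1}(β=0.3122) via the finite sum:
With c≡cos(β/2)=0.987841 and s≡sin(β/2)=0.155467, N=[1·6·6·1]^{1/2}=6.000000
k∈{2,3} keeps every argument non-negative
  k=2: (−1)^0·6.0000/(2)·0.9878^2·0.1555^2 = +0.070757
  k=3: (−1)^1·6.0000/(6)·0.9878^0·0.1555^4 = -0.000584
d^2_{-1,1}(0.3122) = +0.070757 -0.000584 = +0.070173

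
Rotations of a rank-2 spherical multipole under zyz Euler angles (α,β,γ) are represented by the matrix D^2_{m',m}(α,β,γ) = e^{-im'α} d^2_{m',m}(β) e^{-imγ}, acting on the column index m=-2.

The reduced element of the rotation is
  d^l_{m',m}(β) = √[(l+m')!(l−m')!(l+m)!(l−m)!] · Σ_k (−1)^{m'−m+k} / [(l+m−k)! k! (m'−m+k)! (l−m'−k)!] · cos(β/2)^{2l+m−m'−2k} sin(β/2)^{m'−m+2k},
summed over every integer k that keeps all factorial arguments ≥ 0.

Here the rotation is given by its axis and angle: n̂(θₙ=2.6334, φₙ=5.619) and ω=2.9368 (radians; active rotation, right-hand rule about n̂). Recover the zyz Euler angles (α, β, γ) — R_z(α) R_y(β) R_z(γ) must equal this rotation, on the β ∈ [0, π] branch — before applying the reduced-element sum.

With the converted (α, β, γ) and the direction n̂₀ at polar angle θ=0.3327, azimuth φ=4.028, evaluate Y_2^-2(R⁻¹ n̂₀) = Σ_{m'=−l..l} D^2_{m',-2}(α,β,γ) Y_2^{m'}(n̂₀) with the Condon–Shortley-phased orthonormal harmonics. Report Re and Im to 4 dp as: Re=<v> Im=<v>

Re=-0.1926 Im=0.1943

Axis–angle → zyz. n̂ = (sinθₙcosφₙ, sinθₙsinφₙ, cosθₙ) = (+0.383157, -0.299948, -0.873625), ω = 2.9368.
R = I cosω + sinω [n̂]ₓ + (1−cosω) n̂n̂ᵀ gives
  R = [-0.688552, -0.049789, -0.723476; -0.405117, -0.801045, +0.440689; -0.601479, +0.596530, +0.531391]
β = atan2(√(R₁₃²+R₂₃²), R₃₃) = 1.010555; α = atan2(R₂₃, R₁₃) mod 2π = 2.594489; γ = atan2(R₃₂, −R₃₁) mod 2π = 0.781267
Need the full column D^2_{m',-2} for m'=−2..2 at α=2.5945, β=1.0106, γ=0.7813.
cos(β/2)=0.875040, sin(β/2)=0.484050
d^2_{-2,-2}: single k=0 term ⇒ +0.586289;  D = +0.523160+0.264648i
d^2_{-1,-2}: single k=0 term ⇒ -0.648641;  D = +0.341998+0.551155i
d^2_{0,-2}: single k=0 term ⇒ +0.439453;  D = +0.003631+0.439438i
d^2_{1,-2}: single k=0 term ⇒ -0.198486;  D = -0.101851+0.170361i
d^2_{2,-2}: single k=0 term ⇒ +0.054899;  D = -0.048571+0.025587i
Y_2^{m'}(θ=0.3327,φ=4.028) and Σ D·Y over m':
  (+0.5232+0.2646i)·(-0.0083-0.0404i)  (+0.3420+0.5512i)·(-0.1508+0.1848i)  (+0.0036+0.4394i)·(+0.5299+0.0000i)  (-0.1019+0.1704i)·(+0.1508+0.1848i)  (-0.0486+0.0256i)·(-0.0083+0.0404i)
Y_2^-2(R⁻¹ n̂) = -0.192583+0.194326i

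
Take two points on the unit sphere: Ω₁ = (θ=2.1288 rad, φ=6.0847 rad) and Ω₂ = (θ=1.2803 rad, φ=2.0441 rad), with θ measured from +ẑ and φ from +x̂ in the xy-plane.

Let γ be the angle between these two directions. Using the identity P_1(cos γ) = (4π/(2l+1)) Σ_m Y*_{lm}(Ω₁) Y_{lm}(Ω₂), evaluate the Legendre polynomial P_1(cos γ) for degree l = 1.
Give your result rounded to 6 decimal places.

-0.657520

Addition theorem: P_1(cos γ) = (4π/3) Σ_m Y*_{lm}(Ω₁) Y_{lm}(Ω₂), m = −1…1:
  m=-1: Y*=(0.287333, -0.057792)  Y=(-0.150888, -0.294629)  product (-0.060382, -0.075936)
  m=+0: Y*=(-0.258712, -0.000000)  Y=(0.139949, 0.000000)  product (-0.036207, -0.000000)
  m=+1: Y*=(-0.287333, -0.057792)  Y=(0.150888, -0.294629)  product (-0.060382, 0.075936)
Σ over m = (-0.156971, 0.000000); ×(4π/3) → (-0.657520, 0.000000). Real part: -0.657520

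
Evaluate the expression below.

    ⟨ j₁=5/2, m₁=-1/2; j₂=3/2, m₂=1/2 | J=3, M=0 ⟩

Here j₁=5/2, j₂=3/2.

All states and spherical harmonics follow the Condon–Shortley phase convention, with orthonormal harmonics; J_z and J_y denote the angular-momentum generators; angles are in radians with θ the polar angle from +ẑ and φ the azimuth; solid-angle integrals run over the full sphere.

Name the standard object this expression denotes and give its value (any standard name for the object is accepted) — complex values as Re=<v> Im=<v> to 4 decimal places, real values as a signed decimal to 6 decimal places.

Clebsch–Gordan coefficient, −√(1/5) ≈ -0.447214

This is a Clebsch–Gordan (vector-coupling) coefficient.
j₁+j₂−J=1  J+j₁−j₂=4  J−j₁+j₂=2  j₁+j₂+J+1=8
(j₁±m₁, j₂±m₂, J±M) = (2,3,2,1,3,3)
P² = 36/5
sum k=0..1:
  [0] +1/12 = 1/12
  [1] −1/4 = -1/4
S = -1/6
C² = P²·S² = 1/5 ; C = -0.447214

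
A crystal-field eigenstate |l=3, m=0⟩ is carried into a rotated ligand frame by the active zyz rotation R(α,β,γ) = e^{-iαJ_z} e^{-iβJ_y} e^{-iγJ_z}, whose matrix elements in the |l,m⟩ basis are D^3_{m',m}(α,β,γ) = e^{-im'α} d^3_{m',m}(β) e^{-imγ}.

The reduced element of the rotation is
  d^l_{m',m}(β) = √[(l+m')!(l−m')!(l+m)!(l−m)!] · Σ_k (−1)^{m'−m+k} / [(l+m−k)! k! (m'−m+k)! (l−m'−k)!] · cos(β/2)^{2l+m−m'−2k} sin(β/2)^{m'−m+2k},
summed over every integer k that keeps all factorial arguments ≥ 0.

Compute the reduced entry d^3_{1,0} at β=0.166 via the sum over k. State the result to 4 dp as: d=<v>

d^3_{1,0}(β=0.1660) via the finite sum:
c=cos(0.166000/2)=0.996557, s=sin(0.166000/2)=0.082905; N=√[24·2·6·6]=41.569219
k∈{0,1,2} keeps every argument non-negative
  k=0: (−1)^1·41.5692/(12)·0.9966^5·0.0829^1 = -0.282281
  k=1: (−1)^2·41.5692/(4)·0.9966^3·0.0829^3 = +0.005861
  k=2: (−1)^3·41.5692/(12)·0.9966^1·0.0829^5 = -0.000014
d^3_{1,0}(0.1660) = -0.282281 +0.005861 -0.000014 = -0.276434

d=-0.2764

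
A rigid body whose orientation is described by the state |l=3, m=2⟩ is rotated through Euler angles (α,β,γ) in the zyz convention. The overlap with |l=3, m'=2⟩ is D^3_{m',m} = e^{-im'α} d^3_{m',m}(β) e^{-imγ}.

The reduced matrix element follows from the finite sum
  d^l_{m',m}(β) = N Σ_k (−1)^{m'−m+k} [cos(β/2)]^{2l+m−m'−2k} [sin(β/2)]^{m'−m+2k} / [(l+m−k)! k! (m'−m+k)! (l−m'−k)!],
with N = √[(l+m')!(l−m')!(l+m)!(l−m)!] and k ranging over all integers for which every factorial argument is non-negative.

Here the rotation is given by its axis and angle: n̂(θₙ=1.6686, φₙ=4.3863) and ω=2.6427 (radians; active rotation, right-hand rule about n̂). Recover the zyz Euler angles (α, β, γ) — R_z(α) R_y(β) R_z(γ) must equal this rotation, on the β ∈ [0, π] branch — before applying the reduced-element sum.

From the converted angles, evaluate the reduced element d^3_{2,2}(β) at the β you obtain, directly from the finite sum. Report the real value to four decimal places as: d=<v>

Axis–angle → zyz. n̂ = (sinθₙcosφₙ, sinθₙsinφₙ, cosθₙ) = (-0.318810, -0.942775, -0.097648), ω = 2.6427.
R = I cosω + sinω [n̂]ₓ + (1−cosω) n̂n̂ᵀ gives
  R = [-0.687222, +0.611217, -0.392606; +0.517777, +0.791201, +0.325435; +0.509542, +0.020363, -0.860205]
β = atan2(√(R₁₃²+R₂₃²), R₃₃) = 2.606468; α = atan2(R₂₃, R₁₃) mod 2π = 2.449472; γ = atan2(R₃₂, −R₃₁) mod 2π = 3.101650
d^3_{2,2}(β=2.6065) via the finite sum:
Half-angle: c=0.264381, s=0.964418. N=√(120·1·120·1)=120.000000
k∈{0,1} keeps every argument non-negative
  k=0: (−1)^0·120.0000/(120)·0.2644^6·0.9644^0 = +0.000341
  k=1: (−1)^1·120.0000/(24)·0.2644^4·0.9644^2 = -0.022721
d^3_{2,2}(2.6065) = +0.000341 -0.022721 = -0.022379

d=-0.0224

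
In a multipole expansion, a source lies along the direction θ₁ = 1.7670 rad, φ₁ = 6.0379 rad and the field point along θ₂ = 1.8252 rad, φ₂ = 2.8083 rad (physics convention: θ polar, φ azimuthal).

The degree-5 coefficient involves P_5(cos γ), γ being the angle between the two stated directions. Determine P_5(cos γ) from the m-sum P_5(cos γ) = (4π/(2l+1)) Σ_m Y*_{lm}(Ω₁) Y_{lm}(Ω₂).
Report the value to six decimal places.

Summing Y*_{l m}(θ₁,φ₁)·Y_{l m}(θ₂,φ₂) over m ∈ [−5, 5]; prefactor 4π/(2·5+1) = 1.142397:
  m=-5: (0.142227, -0.396549) × (0.037644, -0.392292) = (-0.150209, -0.070722)  (running Σ = (-0.150209, -0.070722))
  m=-4: (-0.147244, 0.220077) × (-0.076284, -0.314962) = (0.080548, 0.029588)  (running Σ = (-0.069661, -0.041134))
  m=-3: (-0.159196, 0.144155) × (0.072868, 0.113454) = (-0.027955, -0.007557)  (running Σ = (-0.097616, -0.048692))
  m=-2: (0.248387, -0.132669) × (0.254326, 0.200081) = (0.089716, 0.015956)  (running Σ = (-0.007900, -0.032735))
  m=-1: (0.151839, -0.038009) × (-0.057858, -0.020031) = (-0.009547, -0.000842)  (running Σ = (-0.017447, -0.033578))
  m=0: (-0.283409, -0.000000) × (-0.318436, 0.000000) = (0.090248, 0.000000)  (running Σ = (0.072801, -0.033578))
  m=1: (-0.151839, -0.038009) × (0.057858, -0.020031) = (-0.009547, 0.000842)  (running Σ = (0.063254, -0.032735))
  m=2: (0.248387, 0.132669) × (0.254326, -0.200081) = (0.089716, -0.015956)  (running Σ = (0.152970, -0.048692))
  m=3: (0.159196, 0.144155) × (-0.072868, 0.113454) = (-0.027955, 0.007557)  (running Σ = (0.125015, -0.041134))
  m=4: (-0.147244, -0.220077) × (-0.076284, 0.314962) = (0.080548, -0.029588)  (running Σ = (0.205563, -0.070722))
  m=5: (-0.142227, -0.396549) × (-0.037644, -0.392292) = (-0.150209, 0.070722)  (running Σ = (0.055354, 0.000000))
Total Σ_m = (0.055354, 0.000000). Multiply by 1.142397: (0.063236, 0.000000). P_5(cos γ) = 0.063236

0.063236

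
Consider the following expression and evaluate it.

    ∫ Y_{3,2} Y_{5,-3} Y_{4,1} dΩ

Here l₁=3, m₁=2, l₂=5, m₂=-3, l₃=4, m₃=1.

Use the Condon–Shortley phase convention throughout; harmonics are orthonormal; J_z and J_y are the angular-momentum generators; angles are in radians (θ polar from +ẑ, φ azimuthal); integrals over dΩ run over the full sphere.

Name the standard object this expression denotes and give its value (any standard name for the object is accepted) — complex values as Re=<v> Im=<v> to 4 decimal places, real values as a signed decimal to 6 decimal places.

This is a Gaunt coefficient — the integral of a triple product of spherical harmonics over the sphere.
Checks pass: Σm=0; 12 even; l₃=4∈[2,8].
(2·3+1)(2·5+1)(2·4+1) = 693
Δ: 4! 2! 6! / 13! → 1/180180
sum: t=1:−1/576 t=2:+1/144 t=3:−1/576 = 1/288
3j²(3 5 4; 0 0 0) = Δ·Π!·Σ² = 20/1001  (sign +1)
sum: t=0:+1/1152 t=1:−1/1440 = 1/5760
3j²(3 5 4; 2 -3 1) = Δ·Π!·Σ² = 1/858  (sign -1)
combine: 4πI² = 693·20/1001·1/858 = 30/1859
take √, sign -1: I = -0.03583571

Gaunt coefficient, -0.035836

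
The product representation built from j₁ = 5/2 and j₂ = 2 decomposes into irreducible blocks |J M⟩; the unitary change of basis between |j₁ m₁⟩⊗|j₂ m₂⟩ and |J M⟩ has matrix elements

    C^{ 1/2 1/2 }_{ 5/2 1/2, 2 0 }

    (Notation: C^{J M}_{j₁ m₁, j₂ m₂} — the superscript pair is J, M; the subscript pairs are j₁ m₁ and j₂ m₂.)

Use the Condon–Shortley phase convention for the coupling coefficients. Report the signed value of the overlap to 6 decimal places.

+0.447214

j₁+j₂−J=4  J+j₁−j₂=1  J−j₁+j₂=0  j₁+j₂+J+1=6
(j₁±m₁, j₂±m₂, J±M) = (3,2,2,2,1,0)
P² = 16/5
sum k=2..2:
  [2] +1/4 = 1/4
S = 1/4
C² = P²·S² = 1/5 ; C = +0.447214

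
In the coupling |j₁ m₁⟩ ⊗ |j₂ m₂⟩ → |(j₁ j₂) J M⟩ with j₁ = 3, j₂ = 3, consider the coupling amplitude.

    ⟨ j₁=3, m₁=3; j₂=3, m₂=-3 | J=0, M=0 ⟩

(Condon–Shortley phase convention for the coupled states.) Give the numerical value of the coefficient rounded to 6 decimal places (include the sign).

√[1·6!0!0!/7! · 6!0!0!6!0!0!] = √(518400/7)
  +(−1)^0/∏(0,6,0,0,0,0)! = 1/720  (running 1/720)
⟨..|..⟩ = √(518400/7)·(1/720) = +0.377964

+0.377964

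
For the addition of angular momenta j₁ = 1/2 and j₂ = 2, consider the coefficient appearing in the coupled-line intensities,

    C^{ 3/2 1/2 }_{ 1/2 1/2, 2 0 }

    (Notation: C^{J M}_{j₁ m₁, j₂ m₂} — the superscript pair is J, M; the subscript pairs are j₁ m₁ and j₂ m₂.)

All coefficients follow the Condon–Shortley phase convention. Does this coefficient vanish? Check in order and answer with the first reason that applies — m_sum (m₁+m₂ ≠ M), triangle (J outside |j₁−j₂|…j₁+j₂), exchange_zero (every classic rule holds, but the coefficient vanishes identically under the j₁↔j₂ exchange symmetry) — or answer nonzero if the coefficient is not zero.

m-sum: m₁+m₂ = 1/2+0 = 1/2, M = 1/2  ✓
triangle: |j₁−j₂| = 3/2 ≤ J = 3/2 ≤ j₁+j₂ = 5/2  ✓
exchange: j₁≠j₂ or m₁≠m₂ — the exchange symmetry imposes no constraint here
value check: CG = +√(2/5) = +0.632456 ≠ 0

nonzero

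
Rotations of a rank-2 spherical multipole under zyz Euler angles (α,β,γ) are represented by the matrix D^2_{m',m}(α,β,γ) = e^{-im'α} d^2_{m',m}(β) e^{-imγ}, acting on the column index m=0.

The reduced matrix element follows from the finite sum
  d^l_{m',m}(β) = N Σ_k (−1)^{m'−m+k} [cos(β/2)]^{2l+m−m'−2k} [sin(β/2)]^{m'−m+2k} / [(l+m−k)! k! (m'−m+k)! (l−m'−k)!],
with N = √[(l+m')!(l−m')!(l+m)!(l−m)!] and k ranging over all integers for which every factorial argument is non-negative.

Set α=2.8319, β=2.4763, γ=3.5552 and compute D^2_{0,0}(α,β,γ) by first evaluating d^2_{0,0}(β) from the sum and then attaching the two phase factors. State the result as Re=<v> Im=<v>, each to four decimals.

D^2_{0,0}(2.8319,2.4763,3.5552) = e^{-i·0·2.8319}·d^2_{0,0}(2.4763)·e^{-i·0·3.5552}. Compute d first:
With c≡cos(β/2)=0.326545 and s≡sin(β/2)=0.945182, N=[2·2·2·2]^{1/2}=4.000000
k: max(0,(0)−(0))=0 … min(2+(0),2−(0))=2
  k=0: (−1)^0·4.0000/(4)·0.3265^4·0.9452^0 = +0.011370
  k=1: (−1)^1·4.0000/(1)·0.3265^2·0.9452^2 = -0.381046
  k=2: (−1)^2·4.0000/(4)·0.3265^0·0.9452^4 = +0.798107
d^2_{0,0}(2.4763) = +0.011370 -0.381046 +0.798107 = +0.428431
Attach z-rotation phases: D = e^{-i(0)(2.8319)}·(+0.428431)·e^{-i(0)(3.5552)} = +0.428431+0.000000i

Re=0.4284 Im=0.0000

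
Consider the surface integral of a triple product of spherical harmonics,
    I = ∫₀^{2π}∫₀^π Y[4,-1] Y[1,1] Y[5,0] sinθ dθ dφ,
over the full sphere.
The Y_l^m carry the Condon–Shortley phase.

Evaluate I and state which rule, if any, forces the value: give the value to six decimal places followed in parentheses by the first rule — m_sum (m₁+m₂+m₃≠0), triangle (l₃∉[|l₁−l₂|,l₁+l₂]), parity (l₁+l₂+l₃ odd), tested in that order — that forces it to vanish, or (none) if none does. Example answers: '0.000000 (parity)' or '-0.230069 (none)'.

0.155288 (none)

m-sum 0 ✓  L=10 even ✓  3≤5≤5 ✓
Π(2lᵢ+1) = 9×3×11 = 297
triangle coeff Δ(4,1,5) = 1/495
Σ_t [0,0]: t=0:+1/576 = 1/576
(3j)²=5/99 [(4 1 5; 0 0 0)], sign=-1
Σ_t [0,0]: t=0:+1/1440 = 1/1440
(3j)²=2/99 [(4 1 5; -1 1 0)], sign=-1
⇒ 4πI² = 10/33
I = (+1)√(10/33/(4π)) = 0.15528807
No selection rule forces the value: the integral is nonzero (none).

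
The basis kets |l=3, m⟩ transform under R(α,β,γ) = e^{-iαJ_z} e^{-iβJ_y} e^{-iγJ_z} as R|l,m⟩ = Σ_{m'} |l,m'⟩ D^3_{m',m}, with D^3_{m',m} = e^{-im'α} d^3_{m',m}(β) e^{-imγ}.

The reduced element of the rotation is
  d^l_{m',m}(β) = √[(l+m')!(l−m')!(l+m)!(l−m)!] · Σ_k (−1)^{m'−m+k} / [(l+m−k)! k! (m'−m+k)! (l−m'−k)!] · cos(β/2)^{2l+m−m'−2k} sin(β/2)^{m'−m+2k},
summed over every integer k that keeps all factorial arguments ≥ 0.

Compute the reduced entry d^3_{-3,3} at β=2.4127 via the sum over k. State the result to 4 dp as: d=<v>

d^3_{-3,3}(β=2.4127) via the finite sum:
Half-angle: c=0.356432, s=0.934321. N=√(1·720·720·1)=720.000000
The bounds max(0,m−m')=6 and min(l+m,l−m')=6 give 1 term
  k=6: (−1)^0·720.0000/(720)·0.3564^0·0.9343^6 = +0.665238
d^3_{-3,3}(2.4127) = +0.665238

d=0.6652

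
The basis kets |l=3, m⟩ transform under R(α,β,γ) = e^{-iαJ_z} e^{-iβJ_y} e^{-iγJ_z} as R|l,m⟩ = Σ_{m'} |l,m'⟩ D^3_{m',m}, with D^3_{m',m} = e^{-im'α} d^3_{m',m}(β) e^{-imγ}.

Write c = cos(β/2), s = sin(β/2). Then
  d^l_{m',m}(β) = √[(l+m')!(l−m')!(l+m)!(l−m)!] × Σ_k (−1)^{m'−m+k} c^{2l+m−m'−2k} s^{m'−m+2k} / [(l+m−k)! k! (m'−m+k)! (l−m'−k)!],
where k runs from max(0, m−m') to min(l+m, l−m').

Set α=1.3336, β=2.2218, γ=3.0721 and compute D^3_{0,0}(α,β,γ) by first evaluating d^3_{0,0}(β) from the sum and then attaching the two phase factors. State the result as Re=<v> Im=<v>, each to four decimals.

Re=0.3527 Im=0.0000

First d^3_{0,0}(β=2.2218), then the phase factors e^{-i(0)α} and e^{-i(0)γ}:
Half-angle: c=0.443855, s=0.896099. N=√(6·6·6·6)=36.000000
The bounds max(0,m−m')=0 and min(l+m,l−m')=3 give 4 terms
  k=0: (−1)^0·36.0000/(36)·0.4439^6·0.8961^0 = +0.007646
  k=1: (−1)^1·36.0000/(4)·0.4439^4·0.8961^2 = -0.280491
  k=2: (−1)^2·36.0000/(4)·0.4439^2·0.8961^4 = +1.143268
  k=3: (−1)^3·36.0000/(36)·0.4439^0·0.8961^6 = -0.517767
d^3_{0,0}(2.2218) = +0.007646 -0.280491 +1.143268 -0.517767 = +0.352656
Attach z-rotation phases: D = e^{-i(0)(1.3336)}·(+0.352656)·e^{-i(0)(3.0721)} = +0.352656+0.000000i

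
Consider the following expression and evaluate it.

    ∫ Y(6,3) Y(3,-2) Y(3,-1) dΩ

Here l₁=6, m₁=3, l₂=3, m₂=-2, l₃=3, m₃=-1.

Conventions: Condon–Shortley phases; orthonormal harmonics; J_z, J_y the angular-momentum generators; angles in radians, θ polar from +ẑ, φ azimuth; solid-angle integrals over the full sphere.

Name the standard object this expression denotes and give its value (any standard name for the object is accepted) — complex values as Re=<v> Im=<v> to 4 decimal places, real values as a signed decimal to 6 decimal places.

This is a Gaunt coefficient — the integral of a triple product of spherical harmonics over the sphere.
Checks pass: Σm=0; 12 even; l₃=3∈[3,9].
(2·6+1)(2·3+1)(2·3+1) = 637
Δ: 6! 6! 0! / 13! → 1/12012
sum: t=3:−1/1296 = -1/1296
3j²(6 3 3; 0 0 0) = Δ·Π!·Σ² = 100/3003  (sign +1)
sum: t=1:−1/5760 = -1/5760
3j²(6 3 3; 3 -2 -1) = Δ·Π!·Σ² = 9/286  (sign -1)
combine: 4πI² = 637·100/3003·9/286 = 1050/1573
take √, sign -1: I = -0.23047581

Gaunt coefficient, -0.230476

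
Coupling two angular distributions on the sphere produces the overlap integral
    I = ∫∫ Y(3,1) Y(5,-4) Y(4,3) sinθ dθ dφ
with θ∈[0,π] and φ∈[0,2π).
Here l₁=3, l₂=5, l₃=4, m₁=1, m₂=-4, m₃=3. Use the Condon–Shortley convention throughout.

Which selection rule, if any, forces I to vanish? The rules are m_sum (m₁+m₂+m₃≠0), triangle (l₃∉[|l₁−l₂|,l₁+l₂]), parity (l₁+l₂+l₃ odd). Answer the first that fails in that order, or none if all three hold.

none

azimuthal sum: 1 − 4 + 3 = 0  ✓
2 ≤ 4 ≤ 8 (triangle on l)  ✓
L = 3 + 5 + 4 = 12 (even)  ✓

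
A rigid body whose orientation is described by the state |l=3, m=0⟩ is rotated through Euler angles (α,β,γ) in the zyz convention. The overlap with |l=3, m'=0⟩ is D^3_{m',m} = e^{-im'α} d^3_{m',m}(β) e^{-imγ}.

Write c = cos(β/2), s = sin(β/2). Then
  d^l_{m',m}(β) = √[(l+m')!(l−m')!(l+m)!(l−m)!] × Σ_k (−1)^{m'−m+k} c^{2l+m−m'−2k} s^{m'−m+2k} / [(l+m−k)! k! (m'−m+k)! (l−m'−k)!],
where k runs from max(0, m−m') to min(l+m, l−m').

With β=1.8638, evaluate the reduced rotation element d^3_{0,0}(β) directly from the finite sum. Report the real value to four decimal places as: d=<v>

d^3_{0,0}(β=1.8638) via the finite sum:
With c≡cos(β/2)=0.596310 and s≡sin(β/2)=0.802754, N=[6·6·6·6]^{1/2}=36.000000
Admissible k: 0..3 (factorial args all ≥0)
  k=0: (−1)^0·36.0000/(36)·0.5963^6·0.8028^0 = +0.044961
  k=1: (−1)^1·36.0000/(4)·0.5963^4·0.8028^2 = -0.733324
  k=2: (−1)^2·36.0000/(4)·0.5963^2·0.8028^4 = +1.328976
  k=3: (−1)^3·36.0000/(36)·0.5963^0·0.8028^6 = -0.267606
d^3_{0,0}(1.8638) = +0.044961 -0.733324 +1.328976 -0.267606 = +0.373007

d=0.3730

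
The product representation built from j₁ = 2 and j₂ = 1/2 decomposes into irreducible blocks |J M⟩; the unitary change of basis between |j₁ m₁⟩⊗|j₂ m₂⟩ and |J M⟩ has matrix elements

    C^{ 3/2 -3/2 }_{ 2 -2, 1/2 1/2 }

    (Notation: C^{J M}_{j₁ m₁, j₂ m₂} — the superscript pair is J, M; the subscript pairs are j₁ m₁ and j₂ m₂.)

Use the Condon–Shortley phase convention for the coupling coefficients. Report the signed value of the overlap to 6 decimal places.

−√(4/5) ≈ -0.894427

triangle: 1!·3!·0!/5! = 6/120
(j±m)!: 0!·4!·1!·0!·0!·3! = 144
prefactor² = (2J+1)·Δ·N² = 144/5
  k=1: −1/(1!·0!·3!·0!·0!·0!) = -1/6
Σ = -1/6  ⇒  CG² = 144/5·(-1/6)² = 4/5
CG = −√(4/5) = -0.894427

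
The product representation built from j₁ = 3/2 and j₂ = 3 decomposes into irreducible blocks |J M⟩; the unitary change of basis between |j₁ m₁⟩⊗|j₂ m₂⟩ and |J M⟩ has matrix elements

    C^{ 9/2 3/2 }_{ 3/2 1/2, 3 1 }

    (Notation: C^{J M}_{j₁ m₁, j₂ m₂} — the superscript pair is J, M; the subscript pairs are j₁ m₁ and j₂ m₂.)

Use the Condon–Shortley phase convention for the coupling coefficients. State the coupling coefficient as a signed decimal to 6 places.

√[10·0!3!6!/10! · 2!1!4!2!6!3!] = √(34560/7)
  +(−1)^0/∏(0,0,1,4,2,2)! = 1/96  (running 1/96)
⟨..|..⟩ = √(34560/7)·(1/96) = +0.731925

+0.731925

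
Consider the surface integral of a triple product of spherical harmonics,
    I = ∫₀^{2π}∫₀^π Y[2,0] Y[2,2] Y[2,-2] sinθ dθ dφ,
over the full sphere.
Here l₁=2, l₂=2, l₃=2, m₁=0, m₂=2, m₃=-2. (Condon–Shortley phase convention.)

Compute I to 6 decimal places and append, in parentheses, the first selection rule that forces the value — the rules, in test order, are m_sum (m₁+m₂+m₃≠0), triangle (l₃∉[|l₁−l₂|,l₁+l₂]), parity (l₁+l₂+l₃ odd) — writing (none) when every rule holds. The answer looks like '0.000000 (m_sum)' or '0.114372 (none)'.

m-sum 0 ✓  L=6 even ✓  0≤2≤4 ✓
Π(2lᵢ+1) = 5×5×5 = 125
triangle coeff Δ(2,2,2) = 1/630
Σ_t [0,2]: t=0:+1/8 t=1:−1/1 t=2:+1/8 = -3/4
(3j)²=2/35 [(2 2 2; 0 0 0)], sign=-1
Σ_t [2,2]: t=2:+1/8 = 1/8
(3j)²=2/35 [(2 2 2; 0 2 -2)], sign=+1
⇒ 4πI² = 20/49
I = (-1)√(20/49/(4π)) = -0.18022375
No selection rule forces the value: the integral is nonzero (none).

-0.180224 (none)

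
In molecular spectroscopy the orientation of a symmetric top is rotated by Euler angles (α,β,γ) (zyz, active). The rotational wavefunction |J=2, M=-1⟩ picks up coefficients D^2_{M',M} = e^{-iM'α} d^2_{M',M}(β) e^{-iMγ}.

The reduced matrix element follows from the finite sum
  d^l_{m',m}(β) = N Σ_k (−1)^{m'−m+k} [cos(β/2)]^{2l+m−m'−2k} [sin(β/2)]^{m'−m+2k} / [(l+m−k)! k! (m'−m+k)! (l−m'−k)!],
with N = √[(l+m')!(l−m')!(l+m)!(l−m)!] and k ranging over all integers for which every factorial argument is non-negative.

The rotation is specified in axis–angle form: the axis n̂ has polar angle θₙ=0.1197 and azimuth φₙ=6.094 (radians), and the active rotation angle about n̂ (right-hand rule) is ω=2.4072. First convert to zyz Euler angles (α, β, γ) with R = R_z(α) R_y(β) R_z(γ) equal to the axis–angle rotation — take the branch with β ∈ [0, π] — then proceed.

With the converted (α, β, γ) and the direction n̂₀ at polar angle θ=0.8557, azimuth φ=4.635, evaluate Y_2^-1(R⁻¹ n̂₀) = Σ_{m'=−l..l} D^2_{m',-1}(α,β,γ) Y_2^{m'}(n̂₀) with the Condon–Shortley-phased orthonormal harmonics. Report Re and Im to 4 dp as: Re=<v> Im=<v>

Axis–angle → zyz. n̂ = (sinθₙcosφₙ, sinθₙsinφₙ, cosθₙ) = (+0.117284, -0.022457, +0.992845), ω = 2.4072.
R = I cosω + sinω [n̂]ₓ + (1−cosω) n̂n̂ᵀ gives
  R = [-0.718273, -0.669930, +0.187825; +0.660753, -0.741359, -0.117441; +0.217923, +0.039751, +0.975156]
β = atan2(√(R₁₃²+R₂₃²), R₃₃) = 0.223372; α = atan2(R₂₃, R₁₃) mod 2π = 5.724391; γ = atan2(R₃₂, −R₃₁) mod 2π = 2.961169
Need the full column D^2_{m',-1} for m'=−2..2 at α=5.7244, β=0.2234, γ=2.9612.
cos(β/2)=0.993770, sin(β/2)=0.111454
d^2_{-2,-1}: single k=1 term ⇒ +0.218767;  D = -0.058939+0.210678i
d^2_{-1,-1}: k∈[0..1] ⇒ +0.975310 -0.036803 = +0.938507;  D = -0.693553+0.632282i
d^2_{0,-1}: k∈[0..1] ⇒ -0.267934 +0.003370 = -0.264564;  D = +0.260270-0.047475i
d^2_{1,-1}: k∈[0..1] ⇒ +0.036803 -0.000154 = +0.036649;  D = -0.034056-0.013538i
d^2_{2,-1}: single k=0 term ⇒ -0.002752;  D = +0.001629+0.002218i
Y_2^{m'}(θ=0.8557,φ=4.635) and Σ D·Y over m':
  (-0.0589+0.2107i)·(-0.2176-0.0339i)  (-0.6936+0.6323i)·(-0.0296+0.3813i)  (+0.2603-0.0475i)·(+0.0914+0.0000i)  (-0.0341-0.0135i)·(+0.0296+0.3813i)  (+0.0016+0.0022i)·(-0.2176+0.0339i)
Y_2^-1(R⁻¹ n̂) = -0.173104-0.345149i

Re=-0.1731 Im=-0.3451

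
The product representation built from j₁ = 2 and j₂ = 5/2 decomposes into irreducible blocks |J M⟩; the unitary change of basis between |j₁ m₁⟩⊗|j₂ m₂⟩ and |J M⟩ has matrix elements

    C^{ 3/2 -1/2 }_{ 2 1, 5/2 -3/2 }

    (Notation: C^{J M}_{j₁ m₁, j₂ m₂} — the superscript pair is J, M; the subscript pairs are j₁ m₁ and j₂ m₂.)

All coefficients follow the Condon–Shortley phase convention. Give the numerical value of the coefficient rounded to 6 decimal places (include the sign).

√[4·3!1!2!/7! · 3!1!1!4!1!2!] = √(96/35)
  +(−1)^0/∏(0,3,1,1,0,1)! = 1/6  (running 1/6)
  +(−1)^1/∏(1,2,0,0,1,2)! = -1/4  (running -1/12)
⟨..|..⟩ = √(96/35)·(-1/12) = -0.138013

-0.138013  (= −√(2/105))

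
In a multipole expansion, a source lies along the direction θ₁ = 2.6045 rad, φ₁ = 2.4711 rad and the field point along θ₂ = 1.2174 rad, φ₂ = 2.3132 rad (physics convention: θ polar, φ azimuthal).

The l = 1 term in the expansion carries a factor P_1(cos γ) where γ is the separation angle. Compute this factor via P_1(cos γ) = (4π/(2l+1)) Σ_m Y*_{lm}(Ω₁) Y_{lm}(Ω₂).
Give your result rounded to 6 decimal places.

Summing Y*_{l m}(θ₁,φ₁)·Y_{l m}(θ₂,φ₂) over m ∈ [−1, 1]; prefactor 4π/(2·1+1) = 4.188790:
  term(m=-1) = +0.056586+0.009010i   from Y*(Ω₁)=-0.138501+0.109839i, Y(Ω₂)=-0.219141-0.238844i
  term(m=+0) = -0.070989-0.000000i   from Y*(Ω₁)=-0.419807-0.000000i, Y(Ω₂)=+0.169099+0.000000i
  term(m=+1) = +0.056586-0.009010i   from Y*(Ω₁)=+0.138501+0.109839i, Y(Ω₂)=+0.219141-0.238844i
Σ over m = +0.042182+0.000000i; ×(4π/3) → +0.176693+0.000000i. Real part: 0.176693

0.176693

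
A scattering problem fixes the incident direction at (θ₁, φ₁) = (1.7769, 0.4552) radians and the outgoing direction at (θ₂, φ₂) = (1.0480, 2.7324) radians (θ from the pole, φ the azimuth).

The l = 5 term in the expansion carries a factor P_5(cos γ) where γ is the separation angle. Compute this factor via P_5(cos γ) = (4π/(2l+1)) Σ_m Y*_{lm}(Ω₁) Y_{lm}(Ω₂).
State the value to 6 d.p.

Term-by-term m-sum for l=5 (normalisation 4π/11 = 1.142397):
  m=-5: Y*=(-0.270329, 0.317577)  Y=(0.103676, -0.201515)  product (0.035970, 0.087400)
  m=-4: Y*=(0.068218, -0.267160)  Y=(-0.027227, 0.412086)  product (0.108236, 0.035386)
  m=-3: Y*=(-0.041190, -0.197910)  Y=(-0.094177, -0.263533)  product (-0.048277, 0.029493)
  m=-2: Y*=(0.178234, 0.229465)  Y=(-0.109436, -0.116905)  product (0.007320, -0.045948)
  m=-1: Y*=(0.126853, 0.062093)  Y=(0.301705, 0.130841)  product (0.030148, 0.035331)
  m=+0: Y*=(-0.291484, -0.000000)  Y=(0.085505, 0.000000)  product (-0.024923, -0.000000)
  m=+1: Y*=(-0.126853, 0.062093)  Y=(-0.301705, 0.130841)  product (0.030148, -0.035331)
  m=+2: Y*=(0.178234, -0.229465)  Y=(-0.109436, 0.116905)  product (0.007320, 0.045948)
  m=+3: Y*=(0.041190, -0.197910)  Y=(0.094177, -0.263533)  product (-0.048277, -0.029493)
  m=+4: Y*=(0.068218, 0.267160)  Y=(-0.027227, -0.412086)  product (0.108236, -0.035386)
  m=+5: Y*=(0.270329, 0.317577)  Y=(-0.103676, -0.201515)  product (0.035970, -0.087400)
Total Σ_m = (0.241872, 0.000000). Multiply by 1.142397: (0.276313, 0.000000). P_5(cos γ) = 0.276313

0.276313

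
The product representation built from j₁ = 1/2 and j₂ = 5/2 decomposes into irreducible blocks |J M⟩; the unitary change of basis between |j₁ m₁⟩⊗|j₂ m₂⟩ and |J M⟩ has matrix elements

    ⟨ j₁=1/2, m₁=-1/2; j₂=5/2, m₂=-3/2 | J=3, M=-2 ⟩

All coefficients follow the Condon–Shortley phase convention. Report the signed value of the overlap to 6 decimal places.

triangle: 0!×1!×5!/7! = 120/5040
(j±m)!: 0!×1!×1!×4!×1!×5! = 2880
prefactor² = (2J+1)×Δ×N² = 480
  k=0: +1/(0!×0!×1!×1!×0!×4!) = 1/24
Σ = 1/24  ⇒  CG² = 480×(1/24)² = 5/6
CG = +√(5/6) = +0.912871

+√(5/6) = +0.912871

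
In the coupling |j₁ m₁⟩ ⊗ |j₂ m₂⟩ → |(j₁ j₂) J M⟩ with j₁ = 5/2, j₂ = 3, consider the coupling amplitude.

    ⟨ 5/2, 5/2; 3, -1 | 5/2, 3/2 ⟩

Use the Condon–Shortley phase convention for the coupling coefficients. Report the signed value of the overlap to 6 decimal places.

+0.534522  (= +√(2/7))

triangle: 3!·2!·3!/9! = 72/362880
(j±m)!: 5!·0!·2!·4!·4!·1! = 138240
prefactor² = (2J+1)·Δ·N² = 1152/7
  k=0: +1/(0!·3!·0!·2!·2!·1!) = 1/24
Σ = 1/24  ⇒  CG² = 1152/7·(1/24)² = 2/7
CG = +√(2/7) = +0.534522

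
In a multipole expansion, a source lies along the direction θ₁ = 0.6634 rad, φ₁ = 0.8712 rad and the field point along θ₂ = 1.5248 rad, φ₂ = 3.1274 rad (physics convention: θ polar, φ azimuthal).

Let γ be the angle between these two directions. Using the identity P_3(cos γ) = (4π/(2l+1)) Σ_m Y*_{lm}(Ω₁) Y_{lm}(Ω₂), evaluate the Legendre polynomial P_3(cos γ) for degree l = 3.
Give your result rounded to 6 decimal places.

Addition theorem: P_3(cos γ) = (4π/7) Σ_m Y*_{lm}(Ω₁) Y_{lm}(Ω₂), m = −3…3:
  m=-3: Y*=(-0.084161, 0.049085)  Y=(-0.415524, -0.017703)  product (0.035840, -0.018906)
  m=-2: Y*=(-0.052142, 0.300864)  Y=(0.046873, 0.001331)  product (-0.002844, 0.014033)
  m=-1: Y*=(0.269616, 0.320361)  Y=(0.319394, 0.004533)  product (0.084661, 0.103544)
  m=+0: Y*=(0.030566, -0.000000)  Y=(-0.051295, 0.000000)  product (-0.001568, 0.000000)
  m=+1: Y*=(-0.269616, 0.320361)  Y=(-0.319394, 0.004533)  product (0.084661, -0.103544)
  m=+2: Y*=(-0.052142, -0.300864)  Y=(0.046873, -0.001331)  product (-0.002844, -0.014033)
  m=+3: Y*=(0.084161, 0.049085)  Y=(0.415524, -0.017703)  product (0.035840, 0.018906)
Σ over m = (0.233745, 0.000000); ×(4π/7) → (0.419618, 0.000000). Real part: 0.419618

0.419618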